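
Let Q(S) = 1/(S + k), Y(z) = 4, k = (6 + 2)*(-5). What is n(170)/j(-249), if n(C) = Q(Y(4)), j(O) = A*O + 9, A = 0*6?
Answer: -1/324 ≈ -0.0030864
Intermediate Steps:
k = -40 (k = 8*(-5) = -40)
A = 0
j(O) = 9 (j(O) = 0*O + 9 = 0 + 9 = 9)
Q(S) = 1/(-40 + S) (Q(S) = 1/(S - 40) = 1/(-40 + S))
n(C) = -1/36 (n(C) = 1/(-40 + 4) = 1/(-36) = -1/36)
n(170)/j(-249) = -1/36/9 = -1/36*⅑ = -1/324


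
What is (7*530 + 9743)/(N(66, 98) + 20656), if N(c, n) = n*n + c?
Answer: 13453/30326 ≈ 0.44361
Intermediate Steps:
N(c, n) = c + n² (N(c, n) = n² + c = c + n²)
(7*530 + 9743)/(N(66, 98) + 20656) = (7*530 + 9743)/((66 + 98²) + 20656) = (3710 + 9743)/((66 + 9604) + 20656) = 13453/(9670 + 20656) = 13453/30326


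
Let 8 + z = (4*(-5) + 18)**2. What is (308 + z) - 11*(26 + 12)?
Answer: -114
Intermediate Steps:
z = -4 (z = -8 + (4*(-5) + 18)**2 = -8 + (-20 + 18)**2 = -8 + (-2)**2 = -8 + 4 = -4)
(308 + z) - 11*(26 + 12) = (308 - 4) - 11*(26 + 12) = 304 - 11*38 = 304 - 418 = -114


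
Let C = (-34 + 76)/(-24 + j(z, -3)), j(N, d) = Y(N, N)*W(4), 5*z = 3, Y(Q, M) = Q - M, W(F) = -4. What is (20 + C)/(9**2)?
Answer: 73/324 ≈ 0.22531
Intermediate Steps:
z = 3/5 (z = (1/5)*3 = 3/5 ≈ 0.60000)
j(N, d) = 0 (j(N, d) = (N - N)*(-4) = 0*(-4) = 0)
C = -7/4 (C = (-34 + 76)/(-24 + 0) = 42/(-24) = 42*(-1/24) = -7/4 ≈ -1.7500)
(20 + C)/(9**2) = (20 - 7/4)/(9**2) = (73/4)/81 = (1/81)*(73/4) = 73/324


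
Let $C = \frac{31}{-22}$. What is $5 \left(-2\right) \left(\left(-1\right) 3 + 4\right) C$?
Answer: $\frac{155}{11} \approx 14.091$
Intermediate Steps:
$C = - \frac{31}{22}$ ($C = 31 \left(- \frac{1}{22}\right) = - \frac{31}{22} \approx -1.4091$)
$5 \left(-2\right) \left(\left(-1\right) 3 + 4\right) C = 5 \left(-2\right) \left(\left(-1\right) 3 + 4\right) \left(- \frac{31}{22}\right) = - 10 \left(-3 + 4\right) \left(- \frac{31}{22}\right) = \left(-10\right) 1 \left(- \frac{31}{22}\right) = \left(-10\right) \left(- \frac{31}{22}\right) = \frac{155}{11}$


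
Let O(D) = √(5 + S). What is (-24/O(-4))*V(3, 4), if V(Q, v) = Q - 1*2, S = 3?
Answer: -6*√2 ≈ -8.4853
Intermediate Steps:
V(Q, v) = -2 + Q (V(Q, v) = Q - 2 = -2 + Q)
O(D) = 2*√2 (O(D) = √(5 + 3) = √8 = 2*√2)
(-24/O(-4))*V(3, 4) = (-24*√2/4)*(-2 + 3) = -6*√2*1 = -6*√2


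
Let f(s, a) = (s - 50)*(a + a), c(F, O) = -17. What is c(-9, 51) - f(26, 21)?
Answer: 991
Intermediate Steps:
f(s, a) = 2*a*(-50 + s) (f(s, a) = (-50 + s)*(2*a) = 2*a*(-50 + s))
c(-9, 51) - f(26, 21) = -17 - 2*21*(-50 + 26) = -17 - 2*21*(-24) = -17 - 1*(-1008) = -17 + 1008 = 991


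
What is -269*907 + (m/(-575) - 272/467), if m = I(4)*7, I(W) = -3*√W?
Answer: -65515671861/268525 ≈ -2.4398e+5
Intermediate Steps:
m = -42 (m = -3*√4*7 = -3*2*7 = -6*7 = -42)
-269*907 + (m/(-575) - 272/467) = -269*907 + (-42/(-575) - 272/467) = -243983 + (-42*(-1/575) - 272*1/467) = -243983 + (42/575 - 272/467) = -243983 - 136786/268525 = -65515671861/268525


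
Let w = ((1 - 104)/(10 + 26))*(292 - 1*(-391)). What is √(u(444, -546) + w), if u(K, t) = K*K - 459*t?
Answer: √16048651/6 ≈ 667.68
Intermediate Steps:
u(K, t) = K² - 459*t
w = -70349/36 (w = (-103/36)*(292 + 391) = -103*1/36*683 = -103/36*683 = -70349/36 ≈ -1954.1)
√(u(444, -546) + w) = √((444² - 459*(-546)) - 70349/36) = √((197136 + 250614) - 70349/36) = √(447750 - 70349/36) = √(16048651/36) = √16048651/6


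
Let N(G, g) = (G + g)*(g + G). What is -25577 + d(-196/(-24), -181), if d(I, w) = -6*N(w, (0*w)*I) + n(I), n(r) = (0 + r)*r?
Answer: -7994747/36 ≈ -2.2208e+5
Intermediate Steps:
n(r) = r² (n(r) = r*r = r²)
N(G, g) = (G + g)² (N(G, g) = (G + g)*(G + g) = (G + g)²)
d(I, w) = I² - 6*w² (d(I, w) = -6*(w + (0*w)*I)² + I² = -6*(w + 0*I)² + I² = -6*(w + 0)² + I² = -6*w² + I² = I² - 6*w²)
-25577 + d(-196/(-24), -181) = -25577 + ((-196/(-24))² - 6*(-181)²) = -25577 + ((-196*(-1/24))² - 6*32761) = -25577 + ((49/6)² - 196566) = -25577 + (2401/36 - 196566) = -25577 - 7073975/36 = -7994747/36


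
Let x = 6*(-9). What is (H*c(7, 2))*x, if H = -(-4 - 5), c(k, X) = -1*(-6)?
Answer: -2916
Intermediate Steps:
c(k, X) = 6
x = -54
H = 9 (H = -1*(-9) = 9)
(H*c(7, 2))*x = (9*6)*(-54) = 54*(-54) = -2916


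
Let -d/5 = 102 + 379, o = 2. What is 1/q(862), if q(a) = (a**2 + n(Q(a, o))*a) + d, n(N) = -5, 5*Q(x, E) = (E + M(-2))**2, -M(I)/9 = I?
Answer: 1/736329 ≈ 1.3581e-6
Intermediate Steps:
M(I) = -9*I
Q(x, E) = (18 + E)**2/5 (Q(x, E) = (E - 9*(-2))**2/5 = (E + 18)**2/5 = (18 + E)**2/5)
d = -2405 (d = -5*(102 + 379) = -5*481 = -2405)
q(a) = -2405 + a**2 - 5*a (q(a) = (a**2 - 5*a) - 2405 = -2405 + a**2 - 5*a)
1/q(862) = 1/(-2405 + 862**2 - 5*862) = 1/(-2405 + 743044 - 4310) = 1/736329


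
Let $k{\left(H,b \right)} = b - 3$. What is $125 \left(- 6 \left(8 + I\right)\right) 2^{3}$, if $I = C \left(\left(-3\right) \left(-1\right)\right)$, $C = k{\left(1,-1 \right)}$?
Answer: $24000$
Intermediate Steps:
$k{\left(H,b \right)} = -3 + b$
$C = -4$ ($C = -3 - 1 = -4$)
$I = -12$ ($I = - 4 \left(\left(-3\right) \left(-1\right)\right) = \left(-4\right) 3 = -12$)
$125 \left(- 6 \left(8 + I\right)\right) 2^{3} = 125 \left(- 6 \left(8 - 12\right)\right) 2^{3} = 125 \left(\left(-6\right) \left(-4\right)\right) 8 = 125 \cdot 24 \cdot 8 = 3000 \cdot 8 = 24000$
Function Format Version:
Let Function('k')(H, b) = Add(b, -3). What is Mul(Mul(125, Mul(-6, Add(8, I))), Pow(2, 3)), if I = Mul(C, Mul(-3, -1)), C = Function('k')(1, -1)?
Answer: 24000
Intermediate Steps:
Function('k')(H, b) = Add(-3, b)
C = -4 (C = Add(-3, -1) = -4)
I = -12 (I = Mul(-4, Mul(-3, -1)) = Mul(-4, 3) = -12)
Mul(Mul(125, Mul(-6, Add(8, I))), Pow(2, 3)) = Mul(Mul(125, Mul(-6, Add(8, -12))), Pow(2, 3)) = Mul(Mul(125, Mul(-6, -4)), 8) = Mul(Mul(125, 24), 8) = Mul(3000, 8) = 24000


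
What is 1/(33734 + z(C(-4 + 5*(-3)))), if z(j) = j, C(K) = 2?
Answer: 1/33736 ≈ 2.9642e-5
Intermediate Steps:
1/(33734 + z(C(-4 + 5*(-3)))) = 1/(33734 + 2) = 1/33736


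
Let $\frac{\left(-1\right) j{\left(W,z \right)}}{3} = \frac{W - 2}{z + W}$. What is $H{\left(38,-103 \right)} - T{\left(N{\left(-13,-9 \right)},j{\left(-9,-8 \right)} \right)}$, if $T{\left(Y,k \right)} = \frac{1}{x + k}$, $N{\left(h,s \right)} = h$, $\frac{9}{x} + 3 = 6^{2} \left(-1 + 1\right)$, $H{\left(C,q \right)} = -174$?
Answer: $- \frac{14599}{84} \approx -173.8$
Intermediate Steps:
$x = -3$ ($x = \frac{9}{-3 + 6^{2} \left(-1 + 1\right)} = \frac{9}{-3 + 36 \cdot 0} = \frac{9}{-3 + 0} = \frac{9}{-3} = 9 \left(- \frac{1}{3}\right) = -3$)
$j{\left(W,z \right)} = - \frac{3 \left(-2 + W\right)}{W + z}$ ($j{\left(W,z \right)} = - 3 \frac{W - 2}{z + W} = - 3 \frac{-2 + W}{W + z} = - \frac{3 \left(-2 + W\right)}{W + z}$)
$T{\left(Y,k \right)} = \frac{1}{-3 + k}$
$H{\left(38,-103 \right)} - T{\left(N{\left(-13,-9 \right)},j{\left(-9,-8 \right)} \right)} = -174 - \frac{1}{-3 + \frac{3 \left(2 - -9\right)}{-9 - 8}} = -174 - \frac{1}{-3 + \frac{3 \left(2 + 9\right)}{-17}} = -174 - \frac{1}{-3 + 3 \left(- \frac{1}{17}\right) 11} = -174 - \frac{1}{-3 - \frac{33}{17}} = -174 - \frac{1}{- \frac{84}{17}} = -174 - - \frac{17}{84} = -174 + \frac{17}{84} = - \frac{14599}{84}$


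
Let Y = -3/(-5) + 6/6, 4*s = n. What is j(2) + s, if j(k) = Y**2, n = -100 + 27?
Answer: -1569/100 ≈ -15.690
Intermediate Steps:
n = -73
s = -73/4 (s = (1/4)*(-73) = -73/4 ≈ -18.250)
Y = 8/5 (Y = -3*(-1/5) + 6*(1/6) = 3/5 + 1 = 8/5 ≈ 1.6000)
j(k) = 64/25 (j(k) = (8/5)**2 = 64/25)
j(2) + s = 64/25 - 73/4 = -1569/100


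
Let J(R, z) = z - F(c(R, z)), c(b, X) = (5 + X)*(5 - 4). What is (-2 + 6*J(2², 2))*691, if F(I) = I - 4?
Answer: -5528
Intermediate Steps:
c(b, X) = 5 + X (c(b, X) = (5 + X)*1 = 5 + X)
F(I) = -4 + I
J(R, z) = -1 (J(R, z) = z - (-4 + (5 + z)) = z - (1 + z) = z + (-1 - z) = -1)
(-2 + 6*J(2², 2))*691 = (-2 + 6*(-1))*691 = (-2 - 6)*691 = -8*691 = -5528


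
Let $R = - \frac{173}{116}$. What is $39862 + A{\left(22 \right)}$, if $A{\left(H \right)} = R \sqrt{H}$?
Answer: $39862 - \frac{173 \sqrt{22}}{116} \approx 39855.0$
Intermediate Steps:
$R = - \frac{173}{116}$ ($R = \left(-173\right) \frac{1}{116} = - \frac{173}{116} \approx -1.4914$)
$A{\left(H \right)} = - \frac{173 \sqrt{H}}{116}$
$39862 + A{\left(22 \right)} = 39862 - \frac{173 \sqrt{22}}{116}$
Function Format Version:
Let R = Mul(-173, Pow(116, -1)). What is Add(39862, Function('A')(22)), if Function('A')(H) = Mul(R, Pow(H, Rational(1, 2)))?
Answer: Add(39862, Mul(Rational(-173, 116), Pow(22, Rational(1, 2)))) ≈ 39855.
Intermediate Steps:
R = Rational(-173, 116) (R = Mul(-173, Rational(1, 116)) = Rational(-173, 116) ≈ -1.4914)
Function('A')(H) = Mul(Rational(-173, 116), Pow(H, Rational(1, 2)))
Add(39862, Function('A')(22)) = Add(39862, Mul(Rational(-173, 116), Pow(22, Rational(1, 2))))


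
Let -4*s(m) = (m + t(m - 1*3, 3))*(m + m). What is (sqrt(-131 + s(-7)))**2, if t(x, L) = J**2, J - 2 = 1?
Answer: -124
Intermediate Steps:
J = 3 (J = 2 + 1 = 3)
t(x, L) = 9 (t(x, L) = 3**2 = 9)
s(m) = -m*(9 + m)/2 (s(m) = -(m + 9)*(m + m)/4 = -(9 + m)*2*m/4 = -m*(9 + m)/2)
(sqrt(-131 + s(-7)))**2 = (sqrt(-131 - 1/2*(-7)*(9 - 7)))**2 = (sqrt(-131 - 1/2*(-7)*2))**2 = (sqrt(-131 + 7))**2 = (sqrt(-124))**2 = (2*I*sqrt(31))**2 = -124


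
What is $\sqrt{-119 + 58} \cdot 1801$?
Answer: $1801 i \sqrt{61} \approx 14066.0 i$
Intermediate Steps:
$\sqrt{-119 + 58} \cdot 1801 = \sqrt{-61} \cdot 1801 = i \sqrt{61} \cdot 1801 = 1801 i \sqrt{61}$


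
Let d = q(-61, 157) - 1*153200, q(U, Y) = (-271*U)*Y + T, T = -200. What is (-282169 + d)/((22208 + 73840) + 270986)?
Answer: 1079899/183517 ≈ 5.8845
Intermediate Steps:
q(U, Y) = -200 - 271*U*Y (q(U, Y) = (-271*U)*Y - 200 = -271*U*Y - 200 = -200 - 271*U*Y)
d = 2441967 (d = (-200 - 271*(-61)*157) - 1*153200 = (-200 + 2595367) - 153200 = 2595167 - 153200 = 2441967)
(-282169 + d)/((22208 + 73840) + 270986) = (-282169 + 2441967)/((22208 + 73840) + 270986) = 2159798/(96048 + 270986) = 2159798/367034 = 2159798*(1/367034) = 1079899/183517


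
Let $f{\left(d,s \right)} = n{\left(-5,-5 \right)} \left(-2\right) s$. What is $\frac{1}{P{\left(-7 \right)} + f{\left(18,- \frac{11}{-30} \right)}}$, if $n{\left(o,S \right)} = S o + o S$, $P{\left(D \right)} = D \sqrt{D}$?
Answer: $- \frac{330}{15187} + \frac{63 i \sqrt{7}}{15187} \approx -0.021729 + 0.010975 i$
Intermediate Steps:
$P{\left(D \right)} = D^{\frac{3}{2}}$
$n{\left(o,S \right)} = 2 S o$ ($n{\left(o,S \right)} = S o + S o = 2 S o$)
$f{\left(d,s \right)} = - 100 s$ ($f{\left(d,s \right)} = 2 \left(-5\right) \left(-5\right) \left(-2\right) s = 50 \left(-2\right) s = - 100 s$)
$\frac{1}{P{\left(-7 \right)} + f{\left(18,- \frac{11}{-30} \right)}} = \frac{1}{\left(-7\right)^{\frac{3}{2}} - 100 \left(- \frac{11}{-30}\right)} = \frac{1}{- 7 i \sqrt{7} - 100 \left(\left(-11\right) \left(- \frac{1}{30}\right)\right)} = \frac{1}{- 7 i \sqrt{7} - \frac{110}{3}} = \frac{1}{- \frac{110}{3} - 7 i \sqrt{7}}$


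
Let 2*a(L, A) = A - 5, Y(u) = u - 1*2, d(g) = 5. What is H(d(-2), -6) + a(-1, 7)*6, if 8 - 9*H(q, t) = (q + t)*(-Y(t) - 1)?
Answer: 23/3 ≈ 7.6667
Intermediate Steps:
Y(u) = -2 + u (Y(u) = u - 2 = -2 + u)
a(L, A) = -5/2 + A/2 (a(L, A) = (A - 5)/2 = (-5 + A)/2 = -5/2 + A/2)
H(q, t) = 8/9 - (1 - t)*(q + t)/9 (H(q, t) = 8/9 - (q + t)*(-(-2 + t) - 1)/9 = 8/9 - (q + t)*((2 - t) - 1)/9 = 8/9 - (q + t)*(1 - t)/9 = 8/9 - (1 - t)*(q + t)/9)
H(d(-2), -6) + a(-1, 7)*6 = (8/9 - 1/9*5 - 1/9*(-6) + (1/9)*(-6)**2 + (1/9)*5*(-6)) + (-5/2 + (1/2)*7)*6 = (8/9 - 5/9 + 2/3 + (1/9)*36 - 10/3) + (-5/2 + 7/2)*6 = (8/9 - 5/9 + 2/3 + 4 - 10/3) + 1*6 = 5/3 + 6 = 23/3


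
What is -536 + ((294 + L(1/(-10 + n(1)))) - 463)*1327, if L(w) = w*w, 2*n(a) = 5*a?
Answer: -50574467/225 ≈ -2.2478e+5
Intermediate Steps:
n(a) = 5*a/2 (n(a) = (5*a)/2 = 5*a/2)
L(w) = w²
-536 + ((294 + L(1/(-10 + n(1)))) - 463)*1327 = -536 + ((294 + (1/(-10 + (5/2)*1))²) - 463)*1327 = -536 + ((294 + (1/(-10 + 5/2))²) - 463)*1327 = -536 + ((294 + (1/(-15/2))²) - 463)*1327 = -536 + ((294 + (-2/15)²) - 463)*1327 = -536 + ((294 + 4/225) - 463)*1327 = -536 + (66154/225 - 463)*1327 = -536 - 38021/225*1327 = -536 - 50453867/225 = -50574467/225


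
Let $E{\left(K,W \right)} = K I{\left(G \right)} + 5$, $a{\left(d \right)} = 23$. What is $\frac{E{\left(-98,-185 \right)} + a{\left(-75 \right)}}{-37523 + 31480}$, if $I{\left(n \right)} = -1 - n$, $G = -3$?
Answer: $\frac{168}{6043} \approx 0.027801$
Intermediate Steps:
$E{\left(K,W \right)} = 5 + 2 K$ ($E{\left(K,W \right)} = K \left(-1 - -3\right) + 5 = K \left(-1 + 3\right) + 5 = K 2 + 5 = 2 K + 5 = 5 + 2 K$)
$\frac{E{\left(-98,-185 \right)} + a{\left(-75 \right)}}{-37523 + 31480} = \frac{\left(5 + 2 \left(-98\right)\right) + 23}{-37523 + 31480} = \frac{\left(5 - 196\right) + 23}{-6043} = \left(-191 + 23\right) \left(- \frac{1}{6043}\right) = \left(-168\right) \left(- \frac{1}{6043}\right) = \frac{168}{6043}$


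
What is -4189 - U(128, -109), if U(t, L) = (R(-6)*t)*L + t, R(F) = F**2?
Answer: 497955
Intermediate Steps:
U(t, L) = t + 36*L*t (U(t, L) = ((-6)**2*t)*L + t = (36*t)*L + t = 36*L*t + t = t + 36*L*t)
-4189 - U(128, -109) = -4189 - 128*(1 + 36*(-109)) = -4189 - 128*(1 - 3924) = -4189 - 128*(-3923) = -4189 - 1*(-502144) = -4189 + 502144 = 497955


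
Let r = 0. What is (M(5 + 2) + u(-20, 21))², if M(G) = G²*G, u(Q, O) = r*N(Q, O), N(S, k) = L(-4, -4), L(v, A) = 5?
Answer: 117649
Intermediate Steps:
N(S, k) = 5
u(Q, O) = 0 (u(Q, O) = 0*5 = 0)
M(G) = G³
(M(5 + 2) + u(-20, 21))² = ((5 + 2)³ + 0)² = (7³ + 0)² = (343 + 0)² = 343² = 117649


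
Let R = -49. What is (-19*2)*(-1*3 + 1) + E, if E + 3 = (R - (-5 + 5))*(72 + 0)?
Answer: -3455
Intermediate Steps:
E = -3531 (E = -3 + (-49 - (-5 + 5))*(72 + 0) = -3 + (-49 - 1*0)*72 = -3 + (-49 + 0)*72 = -3 - 49*72 = -3 - 3528 = -3531)
(-19*2)*(-1*3 + 1) + E = (-19*2)*(-1*3 + 1) - 3531 = -38*(-3 + 1) - 3531 = -38*(-2) - 3531 = 76 - 3531 = -3455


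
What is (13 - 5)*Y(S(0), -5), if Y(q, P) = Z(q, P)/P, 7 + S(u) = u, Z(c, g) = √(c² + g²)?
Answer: -8*√74/5 ≈ -13.764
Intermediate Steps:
S(u) = -7 + u
Y(q, P) = √(P² + q²)/P (Y(q, P) = √(q² + P²)/P = √(P² + q²)/P)
(13 - 5)*Y(S(0), -5) = (13 - 5)*(√((-5)² + (-7 + 0)²)/(-5)) = 8*(-√(25 + (-7)²)/5) = 8*(-√(25 + 49)/5) = 8*(-√74/5) = -8*√74/5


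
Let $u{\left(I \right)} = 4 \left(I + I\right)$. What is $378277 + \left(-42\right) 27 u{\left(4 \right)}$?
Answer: $341989$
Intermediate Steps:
$u{\left(I \right)} = 8 I$ ($u{\left(I \right)} = 4 \cdot 2 I = 8 I$)
$378277 + \left(-42\right) 27 u{\left(4 \right)} = 378277 + \left(-42\right) 27 \cdot 8 \cdot 4 = 378277 - 36288 = 341989$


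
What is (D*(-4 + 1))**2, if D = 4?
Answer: 144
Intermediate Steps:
(D*(-4 + 1))**2 = (4*(-4 + 1))**2 = (4*(-3))**2 = (-12)**2 = 144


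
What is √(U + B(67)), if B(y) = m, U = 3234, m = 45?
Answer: √3279 ≈ 57.263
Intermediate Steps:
B(y) = 45
√(U + B(67)) = √(3234 + 45) = √3279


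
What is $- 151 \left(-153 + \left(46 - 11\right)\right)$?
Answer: $17818$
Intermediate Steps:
$- 151 \left(-153 + \left(46 - 11\right)\right) = - 151 \left(-153 + 35\right) = \left(-151\right) \left(-118\right) = 17818$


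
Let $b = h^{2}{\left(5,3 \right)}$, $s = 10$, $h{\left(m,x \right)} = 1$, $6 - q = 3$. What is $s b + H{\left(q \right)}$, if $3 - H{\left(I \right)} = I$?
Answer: $10$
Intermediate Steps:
$q = 3$ ($q = 6 - 3 = 3$)
$H{\left(I \right)} = 3 - I$
$b = 1$ ($b = 1^{2} = 1$)
$s b + H{\left(q \right)} = 10 \cdot 1 + \left(3 - 3\right) = 10 + \left(3 - 3\right) = 10 + 0 = 10$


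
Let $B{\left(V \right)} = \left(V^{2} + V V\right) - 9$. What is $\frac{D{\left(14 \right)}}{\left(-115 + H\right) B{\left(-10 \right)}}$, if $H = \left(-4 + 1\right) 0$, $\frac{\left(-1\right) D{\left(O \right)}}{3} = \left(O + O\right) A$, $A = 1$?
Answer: $\frac{84}{21965} \approx 0.0038243$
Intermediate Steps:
$D{\left(O \right)} = - 6 O$ ($D{\left(O \right)} = - 3 \left(O + O\right) 1 = - 3 \cdot 2 O 1 = - 3 \cdot 2 O = - 6 O$)
$H = 0$ ($H = \left(-3\right) 0 = 0$)
$B{\left(V \right)} = -9 + 2 V^{2}$ ($B{\left(V \right)} = \left(V^{2} + V^{2}\right) - 9 = 2 V^{2} - 9 = -9 + 2 V^{2}$)
$\frac{D{\left(14 \right)}}{\left(-115 + H\right) B{\left(-10 \right)}} = \frac{\left(-6\right) 14}{\left(-115 + 0\right) \left(-9 + 2 \left(-10\right)^{2}\right)} = - \frac{84}{\left(-115\right) \left(-9 + 2 \cdot 100\right)} = - \frac{84}{\left(-115\right) \left(-9 + 200\right)} = - \frac{84}{\left(-115\right) 191} = - \frac{84}{-21965} = \left(-84\right) \left(- \frac{1}{21965}\right) = \frac{84}{21965}$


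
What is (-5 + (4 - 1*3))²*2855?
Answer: 45680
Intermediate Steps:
(-5 + (4 - 1*3))²*2855 = (-5 + (4 - 3))²*2855 = (-5 + 1)²*2855 = (-4)²*2855 = 16*2855 = 45680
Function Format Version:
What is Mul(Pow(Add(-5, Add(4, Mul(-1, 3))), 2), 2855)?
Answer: 45680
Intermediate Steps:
Mul(Pow(Add(-5, Add(4, Mul(-1, 3))), 2), 2855) = Mul(Pow(Add(-5, Add(4, -3)), 2), 2855) = Mul(Pow(Add(-5, 1), 2), 2855) = Mul(Pow(-4, 2), 2855) = Mul(16, 2855) = 45680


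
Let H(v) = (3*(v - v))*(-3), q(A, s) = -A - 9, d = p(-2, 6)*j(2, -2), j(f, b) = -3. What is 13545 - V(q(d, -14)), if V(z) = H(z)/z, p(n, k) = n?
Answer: 13545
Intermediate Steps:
d = 6 (d = -2*(-3) = 6)
q(A, s) = -9 - A
H(v) = 0 (H(v) = (3*0)*(-3) = 0*(-3) = 0)
V(z) = 0 (V(z) = 0/z = 0)
13545 - V(q(d, -14)) = 13545 - 1*0 = 13545 + 0 = 13545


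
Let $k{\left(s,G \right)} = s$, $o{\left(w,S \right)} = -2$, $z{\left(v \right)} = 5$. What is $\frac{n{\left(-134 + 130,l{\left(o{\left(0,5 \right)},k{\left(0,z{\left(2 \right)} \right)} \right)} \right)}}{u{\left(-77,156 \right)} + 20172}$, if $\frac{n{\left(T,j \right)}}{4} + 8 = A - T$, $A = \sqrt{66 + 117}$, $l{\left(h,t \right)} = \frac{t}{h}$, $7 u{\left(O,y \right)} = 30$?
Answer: $- \frac{56}{70617} + \frac{14 \sqrt{183}}{70617} \approx 0.0018889$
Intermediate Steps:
$u{\left(O,y \right)} = \frac{30}{7}$ ($u{\left(O,y \right)} = \frac{1}{7} \cdot 30 = \frac{30}{7}$)
$A = \sqrt{183} \approx 13.528$
$n{\left(T,j \right)} = -32 - 4 T + 4 \sqrt{183}$ ($n{\left(T,j \right)} = -32 + 4 \left(\sqrt{183} - T\right) = -32 - \left(- 4 \sqrt{183} + 4 T\right) = -32 - 4 T + 4 \sqrt{183}$)
$\frac{n{\left(-134 + 130,l{\left(o{\left(0,5 \right)},k{\left(0,z{\left(2 \right)} \right)} \right)} \right)}}{u{\left(-77,156 \right)} + 20172} = \frac{-32 - 4 \left(-134 + 130\right) + 4 \sqrt{183}}{\frac{30}{7} + 20172} = \frac{-32 - -16 + 4 \sqrt{183}}{\frac{141234}{7}} = \left(-32 + 16 + 4 \sqrt{183}\right) \frac{7}{141234} = \left(-16 + 4 \sqrt{183}\right) \frac{7}{141234} = - \frac{56}{70617} + \frac{14 \sqrt{183}}{70617}$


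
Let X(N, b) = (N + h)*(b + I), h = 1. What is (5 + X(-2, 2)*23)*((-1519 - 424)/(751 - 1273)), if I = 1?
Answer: -2144/9 ≈ -238.22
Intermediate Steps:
X(N, b) = (1 + N)*(1 + b) (X(N, b) = (N + 1)*(b + 1) = (1 + N)*(1 + b))
(5 + X(-2, 2)*23)*((-1519 - 424)/(751 - 1273)) = (5 + (1 - 2 + 2 - 2*2)*23)*((-1519 - 424)/(751 - 1273)) = (5 + (1 - 2 + 2 - 4)*23)*(-1943/(-522)) = (5 - 3*23)*(-1943*(-1/522)) = (5 - 69)*(67/18) = -64*67/18 = -2144/9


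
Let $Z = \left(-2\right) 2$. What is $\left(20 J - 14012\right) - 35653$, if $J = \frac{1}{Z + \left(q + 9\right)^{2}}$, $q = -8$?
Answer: $- \frac{149015}{3} \approx -49672.0$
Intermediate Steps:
$Z = -4$
$J = - \frac{1}{3}$ ($J = \frac{1}{-4 + \left(-8 + 9\right)^{2}} = \frac{1}{-4 + 1^{2}} = \frac{1}{-4 + 1} = \frac{1}{-3} = - \frac{1}{3} \approx -0.33333$)
$\left(20 J - 14012\right) - 35653 = \left(20 \left(- \frac{1}{3}\right) - 14012\right) - 35653 = \left(- \frac{20}{3} - 14012\right) - 35653 = - \frac{42056}{3} - 35653 = - \frac{149015}{3}$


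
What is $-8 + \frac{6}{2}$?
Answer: $-5$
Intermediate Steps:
$-8 + \frac{6}{2} = -8 + 6 \cdot \frac{1}{2} = -8 + 3 = -5$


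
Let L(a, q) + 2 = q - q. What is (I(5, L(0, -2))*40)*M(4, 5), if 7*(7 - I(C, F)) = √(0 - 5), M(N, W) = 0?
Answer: 0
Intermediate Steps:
L(a, q) = -2 (L(a, q) = -2 + (q - q) = -2 + 0 = -2)
I(C, F) = 7 - I*√5/7 (I(C, F) = 7 - √(0 - 5)/7 = 7 - I*√5/7)
(I(5, L(0, -2))*40)*M(4, 5) = ((7 - I*√5/7)*40)*0 = (280 - 40*I*√5/7)*0 = 0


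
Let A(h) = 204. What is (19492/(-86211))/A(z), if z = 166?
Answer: -4873/4396761 ≈ -0.0011083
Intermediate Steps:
(19492/(-86211))/A(z) = (19492/(-86211))/204 = (19492*(-1/86211))*(1/204) = -19492/86211*1/204 = -4873/4396761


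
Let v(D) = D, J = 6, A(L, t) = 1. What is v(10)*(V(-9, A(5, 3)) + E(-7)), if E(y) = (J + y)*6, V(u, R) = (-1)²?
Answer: -50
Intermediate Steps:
V(u, R) = 1
E(y) = 36 + 6*y (E(y) = (6 + y)*6 = 36 + 6*y)
v(10)*(V(-9, A(5, 3)) + E(-7)) = 10*(1 + (36 + 6*(-7))) = 10*(1 + (36 - 42)) = 10*(1 - 6) = 10*(-5) = -50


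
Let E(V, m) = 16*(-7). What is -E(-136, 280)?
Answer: 112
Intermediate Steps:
E(V, m) = -112
-E(-136, 280) = -1*(-112) = 112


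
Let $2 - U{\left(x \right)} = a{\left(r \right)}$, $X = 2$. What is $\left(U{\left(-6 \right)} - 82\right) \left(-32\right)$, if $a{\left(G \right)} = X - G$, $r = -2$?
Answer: $2688$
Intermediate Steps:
$a{\left(G \right)} = 2 - G$
$U{\left(x \right)} = -2$ ($U{\left(x \right)} = 2 - \left(2 - -2\right) = 2 - \left(2 + 2\right) = 2 - 4 = -2$)
$\left(U{\left(-6 \right)} - 82\right) \left(-32\right) = \left(-2 - 82\right) \left(-32\right) = \left(-84\right) \left(-32\right) = 2688$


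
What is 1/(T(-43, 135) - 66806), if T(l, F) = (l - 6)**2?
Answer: -1/64405 ≈ -1.5527e-5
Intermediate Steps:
T(l, F) = (-6 + l)**2
1/(T(-43, 135) - 66806) = 1/((-6 - 43)**2 - 66806) = 1/((-49)**2 - 66806) = 1/(2401 - 66806) = 1/(-64405) = -1/64405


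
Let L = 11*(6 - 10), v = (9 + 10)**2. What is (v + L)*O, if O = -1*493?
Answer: -156281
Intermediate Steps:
v = 361 (v = 19**2 = 361)
L = -44 (L = 11*(-4) = -44)
O = -493
(v + L)*O = (361 - 44)*(-493) = 317*(-493) = -156281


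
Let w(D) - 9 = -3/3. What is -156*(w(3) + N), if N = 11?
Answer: -2964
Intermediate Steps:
w(D) = 8 (w(D) = 9 - 3/3 = 9 - 3*⅓ = 9 - 1 = 8)
-156*(w(3) + N) = -156*(8 + 11) = -156*19 = -12*247 = -2964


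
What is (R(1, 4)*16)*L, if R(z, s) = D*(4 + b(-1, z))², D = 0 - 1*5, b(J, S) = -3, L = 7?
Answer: -560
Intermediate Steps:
D = -5 (D = 0 - 5 = -5)
R(z, s) = -5 (R(z, s) = -5*(4 - 3)² = -5*1² = -5*1 = -5)
(R(1, 4)*16)*L = -5*16*7 = -80*7 = -560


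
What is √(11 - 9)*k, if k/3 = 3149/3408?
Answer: 3149*√2/1136 ≈ 3.9202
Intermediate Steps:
k = 3149/1136 (k = 3*(3149/3408) = 3149/1136 ≈ 2.7720)
√(11 - 9)*k = √(11 - 9)*(3149/1136) = √2*(3149/1136) = 3149*√2/1136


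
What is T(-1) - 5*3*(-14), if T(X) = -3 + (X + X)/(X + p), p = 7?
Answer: 620/3 ≈ 206.67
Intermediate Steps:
T(X) = -3 + 2*X/(7 + X) (T(X) = -3 + (X + X)/(X + 7) = -3 + (2*X)/(7 + X) = -3 + 2*X/(7 + X))
T(-1) - 5*3*(-14) = (-21 - 1*(-1))/(7 - 1) - 5*3*(-14) = (-21 + 1)/6 - 15*(-14) = (1/6)*(-20) + 210 = -10/3 + 210 = 620/3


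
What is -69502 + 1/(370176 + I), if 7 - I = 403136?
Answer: -2290299407/32953 ≈ -69502.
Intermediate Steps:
I = -403129 (I = 7 - 1*403136 = 7 - 403136 = -403129)
-69502 + 1/(370176 + I) = -69502 + 1/(370176 - 403129) = -69502 + 1/(-32953) = -69502 - 1/32953 = -2290299407/32953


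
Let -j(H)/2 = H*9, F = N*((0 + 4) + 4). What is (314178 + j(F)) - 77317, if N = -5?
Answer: 237581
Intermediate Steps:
F = -40 (F = -5*((0 + 4) + 4) = -5*(4 + 4) = -5*8 = -40)
j(H) = -18*H (j(H) = -2*H*9 = -18*H)
(314178 + j(F)) - 77317 = (314178 - 18*(-40)) - 77317 = (314178 + 720) - 77317 = 314898 - 77317 = 237581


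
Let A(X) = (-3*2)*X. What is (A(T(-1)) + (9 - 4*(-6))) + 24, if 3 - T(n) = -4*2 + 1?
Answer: -3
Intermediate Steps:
T(n) = 10 (T(n) = 3 - (-4*2 + 1) = 3 - (-8 + 1) = 3 - 1*(-7) = 3 + 7 = 10)
A(X) = -6*X
(A(T(-1)) + (9 - 4*(-6))) + 24 = (-6*10 + (9 - 4*(-6))) + 24 = (-60 + (9 + 24)) + 24 = (-60 + 33) + 24 = -27 + 24 = -3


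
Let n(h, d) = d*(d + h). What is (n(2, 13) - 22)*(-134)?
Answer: -23182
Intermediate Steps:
(n(2, 13) - 22)*(-134) = (13*(13 + 2) - 22)*(-134) = (13*15 - 22)*(-134) = (195 - 22)*(-134) = 173*(-134) = -23182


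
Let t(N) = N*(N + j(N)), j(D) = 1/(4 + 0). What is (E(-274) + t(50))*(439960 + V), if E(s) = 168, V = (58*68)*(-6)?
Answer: 1115881428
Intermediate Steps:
V = -23664 (V = 3944*(-6) = -23664)
j(D) = ¼ (j(D) = 1/4 = ¼)
t(N) = N*(¼ + N) (t(N) = N*(N + ¼) = N*(¼ + N))
(E(-274) + t(50))*(439960 + V) = (168 + 50*(¼ + 50))*(439960 - 23664) = (168 + 50*(201/4))*416296 = (168 + 5025/2)*416296 = (5361/2)*416296 = 1115881428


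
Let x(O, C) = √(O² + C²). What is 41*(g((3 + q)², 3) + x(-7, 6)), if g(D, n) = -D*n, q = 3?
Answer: -4428 + 41*√85 ≈ -4050.0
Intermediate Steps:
x(O, C) = √(C² + O²)
g(D, n) = -D*n
41*(g((3 + q)², 3) + x(-7, 6)) = 41*(-1*(3 + 3)²*3 + √(6² + (-7)²)) = 41*(-1*6²*3 + √(36 + 49)) = 41*(-1*36*3 + √85) = 41*(-108 + √85) = -4428 + 41*√85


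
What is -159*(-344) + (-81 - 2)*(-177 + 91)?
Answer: 61834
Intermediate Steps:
-159*(-344) + (-81 - 2)*(-177 + 91) = 54696 - 83*(-86) = 54696 + 7138 = 61834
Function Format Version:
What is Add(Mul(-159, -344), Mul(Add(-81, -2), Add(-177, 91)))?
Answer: 61834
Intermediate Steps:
Add(Mul(-159, -344), Mul(Add(-81, -2), Add(-177, 91))) = Add(54696, Mul(-83, -86)) = Add(54696, 7138) = 61834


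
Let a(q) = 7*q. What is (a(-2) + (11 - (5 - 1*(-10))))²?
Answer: 324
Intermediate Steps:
(a(-2) + (11 - (5 - 1*(-10))))² = (7*(-2) + (11 - (5 - 1*(-10))))² = (-14 + (11 - (5 + 10)))² = (-14 + (11 - 1*15))² = (-14 + (11 - 15))² = (-14 - 4)² = (-18)² = 324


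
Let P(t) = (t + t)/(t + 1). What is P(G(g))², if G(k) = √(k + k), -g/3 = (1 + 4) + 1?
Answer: 5040/1369 + 1728*I/1369 ≈ 3.6815 + 1.2622*I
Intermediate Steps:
g = -18 (g = -3*((1 + 4) + 1) = -3*(5 + 1) = -3*6 = -18)
G(k) = √2*√k (G(k) = √(2*k) = √2*√k)
P(t) = 2*t/(1 + t) (P(t) = (2*t)/(1 + t) = 2*t/(1 + t))
P(G(g))² = (2*(√2*√(-18))/(1 + √2*√(-18)))² = (2*(√2*(3*I*√2))/(1 + √2*(3*I*√2)))² = (2*(6*I)/(1 + 6*I))² = (2*(6*I)*((1 - 6*I)/37))² = (12*I*(1 - 6*I)/37)² = -144*(1 - 6*I)²/1369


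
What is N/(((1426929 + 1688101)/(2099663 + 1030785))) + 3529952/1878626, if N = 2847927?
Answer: 113165551810006472/39540380735 ≈ 2.8620e+6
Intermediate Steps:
N/(((1426929 + 1688101)/(2099663 + 1030785))) + 3529952/1878626 = 2847927/(((1426929 + 1688101)/(2099663 + 1030785))) + 3529952/1878626 = 2847927/((3115030/3130448)) + 3529952*(1/1878626) = 2847927/((3115030*(1/3130448))) + 1764976/939313 = 2847927/(1557515/1565224) + 1764976/939313 = 2847927*(1565224/1557515) + 1764976/939313 = 120476856504/42095 + 1764976/939313 = 113165551810006472/39540380735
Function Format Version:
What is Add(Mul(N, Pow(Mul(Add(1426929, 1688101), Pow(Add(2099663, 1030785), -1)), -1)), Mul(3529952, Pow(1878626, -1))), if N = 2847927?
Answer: Rational(113165551810006472, 39540380735) ≈ 2.8620e+6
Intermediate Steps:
Add(Mul(N, Pow(Mul(Add(1426929, 1688101), Pow(Add(2099663, 1030785), -1)), -1)), Mul(3529952, Pow(1878626, -1))) = Add(Mul(2847927, Pow(Mul(Add(1426929, 1688101), Pow(Add(2099663, 1030785), -1)), -1)), Mul(3529952, Pow(1878626, -1))) = Add(Mul(2847927, Pow(Mul(3115030, Pow(3130448, -1)), -1)), Mul(3529952, Rational(1, 1878626))) = Add(Mul(2847927, Pow(Mul(3115030, Rational(1, 3130448)), -1)), Rational(1764976, 939313)) = Add(Mul(2847927, Pow(Rational(1557515, 1565224), -1)), Rational(1764976, 939313)) = Add(Mul(2847927, Rational(1565224, 1557515)), Rational(1764976, 939313)) = Add(Rational(120476856504, 42095), Rational(1764976, 939313)) = Rational(113165551810006472, 39540380735)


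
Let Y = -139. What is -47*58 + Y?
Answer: -2865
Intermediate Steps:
-47*58 + Y = -47*58 - 139 = -2726 - 139 = -2865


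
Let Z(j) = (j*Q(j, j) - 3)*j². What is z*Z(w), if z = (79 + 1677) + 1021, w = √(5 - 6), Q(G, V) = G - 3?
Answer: 11108 + 8331*I ≈ 11108.0 + 8331.0*I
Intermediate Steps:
Q(G, V) = -3 + G
w = I (w = √(-1) = I ≈ 1.0*I)
Z(j) = j²*(-3 + j*(-3 + j)) (Z(j) = (j*(-3 + j) - 3)*j² = (-3 + j*(-3 + j))*j² = j²*(-3 + j*(-3 + j)))
z = 2777 (z = 1756 + 1021 = 2777)
z*Z(w) = 2777*(I²*(-3 + I*(-3 + I))) = 2777*(-(-3 + I*(-3 + I))) = 2777*(3 - I*(-3 + I)) = 8331 - 2777*I*(-3 + I)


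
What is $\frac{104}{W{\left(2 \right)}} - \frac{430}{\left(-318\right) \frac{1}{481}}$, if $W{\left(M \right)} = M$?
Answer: $\frac{111683}{159} \approx 702.41$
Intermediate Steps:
$\frac{104}{W{\left(2 \right)}} - \frac{430}{\left(-318\right) \frac{1}{481}} = \frac{104}{2} - \frac{430}{\left(-318\right) \frac{1}{481}} = 104 \cdot \frac{1}{2} - \frac{430}{\left(-318\right) \frac{1}{481}} = 52 - \frac{430}{- \frac{318}{481}} = 52 - - \frac{103415}{159} = 52 + \frac{103415}{159} = \frac{111683}{159}$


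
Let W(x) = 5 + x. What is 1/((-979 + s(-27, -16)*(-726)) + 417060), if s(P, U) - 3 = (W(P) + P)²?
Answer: -1/1329223 ≈ -7.5232e-7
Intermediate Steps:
s(P, U) = 3 + (5 + 2*P)² (s(P, U) = 3 + ((5 + P) + P)² = 3 + (5 + 2*P)²)
1/((-979 + s(-27, -16)*(-726)) + 417060) = 1/((-979 + (3 + (5 + 2*(-27))²)*(-726)) + 417060) = 1/((-979 + (3 + (5 - 54)²)*(-726)) + 417060) = 1/((-979 + (3 + (-49)²)*(-726)) + 417060) = 1/((-979 + (3 + 2401)*(-726)) + 417060) = 1/((-979 + 2404*(-726)) + 417060) = 1/((-979 - 1745304) + 417060) = 1/(-1746283 + 417060) = 1/(-1329223) = -1/1329223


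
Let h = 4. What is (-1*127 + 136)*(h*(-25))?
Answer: -900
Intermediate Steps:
(-1*127 + 136)*(h*(-25)) = (-1*127 + 136)*(4*(-25)) = (-127 + 136)*(-100) = 9*(-100) = -900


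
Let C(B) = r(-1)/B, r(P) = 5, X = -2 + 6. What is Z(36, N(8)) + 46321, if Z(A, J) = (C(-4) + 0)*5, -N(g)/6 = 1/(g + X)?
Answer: 185259/4 ≈ 46315.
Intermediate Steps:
X = 4
C(B) = 5/B
N(g) = -6/(4 + g) (N(g) = -6/(g + 4) = -6/(4 + g))
Z(A, J) = -25/4 (Z(A, J) = (5/(-4) + 0)*5 = (5*(-1/4) + 0)*5 = (-5/4 + 0)*5 = -5/4*5 = -25/4)
Z(36, N(8)) + 46321 = -25/4 + 46321 = 185259/4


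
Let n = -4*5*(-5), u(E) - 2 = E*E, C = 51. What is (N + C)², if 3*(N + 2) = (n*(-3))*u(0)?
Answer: 22801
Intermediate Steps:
u(E) = 2 + E² (u(E) = 2 + E*E = 2 + E²)
n = 100 (n = -20*(-5) = 100)
N = -202 (N = -2 + ((100*(-3))*(2 + 0²))/3 = -2 + (-300*(2 + 0))/3 = -2 + (-300*2)/3 = -2 + (⅓)*(-600) = -2 - 200 = -202)
(N + C)² = (-202 + 51)² = (-151)² = 22801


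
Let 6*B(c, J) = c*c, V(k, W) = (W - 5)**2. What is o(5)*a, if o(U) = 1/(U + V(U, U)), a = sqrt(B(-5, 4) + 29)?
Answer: sqrt(1194)/30 ≈ 1.1518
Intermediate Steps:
V(k, W) = (-5 + W)**2
B(c, J) = c**2/6 (B(c, J) = (c*c)/6 = c**2/6)
a = sqrt(1194)/6 (a = sqrt((1/6)*(-5)**2 + 29) = sqrt((1/6)*25 + 29) = sqrt(25/6 + 29) = sqrt(199/6) = sqrt(1194)/6 ≈ 5.7590)
o(U) = 1/(U + (-5 + U)**2)
o(5)*a = (sqrt(1194)/6)/(5 + (-5 + 5)**2) = (sqrt(1194)/6)/(5 + 0**2) = (sqrt(1194)/6)/(5 + 0) = (sqrt(1194)/6)/5 = sqrt(1194)/30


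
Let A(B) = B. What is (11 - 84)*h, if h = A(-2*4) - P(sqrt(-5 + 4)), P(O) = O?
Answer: 584 + 73*I ≈ 584.0 + 73.0*I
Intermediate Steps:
h = -8 - I (h = -2*4 - sqrt(-5 + 4) = -8 - sqrt(-1) = -8 - I ≈ -8.0 - 1.0*I)
(11 - 84)*h = (11 - 84)*(-8 - I) = -73*(-8 - I) = 584 + 73*I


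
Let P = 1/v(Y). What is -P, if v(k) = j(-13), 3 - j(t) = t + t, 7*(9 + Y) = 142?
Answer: -1/29 ≈ -0.034483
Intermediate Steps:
Y = 79/7 (Y = -9 + (⅐)*142 = -9 + 142/7 = 79/7 ≈ 11.286)
j(t) = 3 - 2*t (j(t) = 3 - (t + t) = 3 - 2*t)
v(k) = 29 (v(k) = 3 - 2*(-13) = 3 + 26 = 29)
P = 1/29 ≈ 0.034483
-P = -1*1/29 = -1/29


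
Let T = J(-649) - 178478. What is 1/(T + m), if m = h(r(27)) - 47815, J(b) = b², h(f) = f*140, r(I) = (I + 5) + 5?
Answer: 1/200088 ≈ 4.9978e-6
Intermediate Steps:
r(I) = 10 + I (r(I) = (5 + I) + 5 = 10 + I)
h(f) = 140*f
m = -42635 (m = 140*(10 + 27) - 47815 = 140*37 - 47815 = 5180 - 47815 = -42635)
T = 242723 (T = (-649)² - 178478 = 421201 - 178478 = 242723)
1/(T + m) = 1/(242723 - 42635) = 1/200088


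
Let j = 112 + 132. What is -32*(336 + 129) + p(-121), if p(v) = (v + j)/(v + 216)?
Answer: -1413477/95 ≈ -14879.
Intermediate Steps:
j = 244
p(v) = (244 + v)/(216 + v) (p(v) = (v + 244)/(v + 216) = (244 + v)/(216 + v))
-32*(336 + 129) + p(-121) = -32*(336 + 129) + (244 - 121)/(216 - 121) = -32*465 + 123/95 = -14880 + (1/95)*123 = -14880 + 123/95 = -1413477/95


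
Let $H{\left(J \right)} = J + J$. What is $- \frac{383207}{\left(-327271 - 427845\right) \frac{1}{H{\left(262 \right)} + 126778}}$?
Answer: $\frac{24391508757}{377558} \approx 64603.0$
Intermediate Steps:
$H{\left(J \right)} = 2 J$
$- \frac{383207}{\left(-327271 - 427845\right) \frac{1}{H{\left(262 \right)} + 126778}} = - \frac{383207}{\left(-327271 - 427845\right) \frac{1}{2 \cdot 262 + 126778}} = - \frac{383207}{\left(-755116\right) \frac{1}{524 + 126778}} = - \frac{383207}{\left(-755116\right) \frac{1}{127302}} = - \frac{383207}{- \frac{377558}{63651}} = \left(-383207\right) \left(- \frac{63651}{377558}\right) = \frac{24391508757}{377558}$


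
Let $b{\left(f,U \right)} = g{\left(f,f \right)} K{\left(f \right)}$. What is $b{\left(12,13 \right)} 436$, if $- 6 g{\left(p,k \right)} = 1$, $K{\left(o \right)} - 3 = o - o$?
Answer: $-218$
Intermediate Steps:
$K{\left(o \right)} = 3$ ($K{\left(o \right)} = 3 + \left(o - o\right) = 3 + 0 = 3$)
$g{\left(p,k \right)} = - \frac{1}{6}$ ($g{\left(p,k \right)} = \left(- \frac{1}{6}\right) 1 = - \frac{1}{6}$)
$b{\left(f,U \right)} = - \frac{1}{2}$ ($b{\left(f,U \right)} = \left(- \frac{1}{6}\right) 3 = - \frac{1}{2}$)
$b{\left(12,13 \right)} 436 = \left(- \frac{1}{2}\right) 436 = -218$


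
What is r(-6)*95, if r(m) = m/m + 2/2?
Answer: 190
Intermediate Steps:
r(m) = 2 (r(m) = 1 + 2*(½) = 1 + 1 = 2)
r(-6)*95 = 2*95 = 190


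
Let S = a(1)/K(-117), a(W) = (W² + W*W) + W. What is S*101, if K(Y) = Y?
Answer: -101/39 ≈ -2.5897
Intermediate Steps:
a(W) = W + 2*W² (a(W) = (W² + W²) + W = 2*W² + W = W + 2*W²)
S = -1/39 (S = (1*(1 + 2*1))/(-117) = (1*(1 + 2))*(-1/117) = (1*3)*(-1/117) = 3*(-1/117) = -1/39 ≈ -0.025641)
S*101 = -1/39*101 = -101/39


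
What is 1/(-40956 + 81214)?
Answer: 1/40258 ≈ 2.4840e-5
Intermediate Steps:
1/(-40956 + 81214) = 1/40258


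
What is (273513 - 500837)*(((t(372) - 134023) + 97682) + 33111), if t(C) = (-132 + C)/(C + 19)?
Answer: 16884690680/23 ≈ 7.3412e+8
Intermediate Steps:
t(C) = (-132 + C)/(19 + C)
(273513 - 500837)*(((t(372) - 134023) + 97682) + 33111) = (273513 - 500837)*((((-132 + 372)/(19 + 372) - 134023) + 97682) + 33111) = -227324*(((240/391 - 134023) + 97682) + 33111) = -227324*((-52402753/391 + 97682) + 33111) = -227324*(-14209091/391 + 33111) = -227324*(-1262690/391) = 16884690680/23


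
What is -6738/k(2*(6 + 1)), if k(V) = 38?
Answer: -3369/19 ≈ -177.32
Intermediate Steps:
-6738/k(2*(6 + 1)) = -6738/38 = -6738*1/38 = -3369/19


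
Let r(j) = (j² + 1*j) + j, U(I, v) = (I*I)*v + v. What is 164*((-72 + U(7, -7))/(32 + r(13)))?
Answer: -69208/227 ≈ -304.88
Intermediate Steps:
U(I, v) = v + v*I² (U(I, v) = I²*v + v = v*I² + v = v + v*I²)
r(j) = j² + 2*j (r(j) = (j² + j) + j = (j + j²) + j = j² + 2*j)
164*((-72 + U(7, -7))/(32 + r(13))) = 164*((-72 - 7*(1 + 7²))/(32 + 13*(2 + 13))) = 164*((-72 - 7*(1 + 49))/(32 + 13*15)) = 164*((-72 - 7*50)/(32 + 195)) = 164*((-72 - 350)/227) = 164*(-422*1/227) = 164*(-422/227) = -69208/227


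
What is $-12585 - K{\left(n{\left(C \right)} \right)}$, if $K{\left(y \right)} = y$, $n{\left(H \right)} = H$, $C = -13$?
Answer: $-12572$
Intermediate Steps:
$-12585 - K{\left(n{\left(C \right)} \right)} = -12585 - -13 = -12585 + 13 = -12572$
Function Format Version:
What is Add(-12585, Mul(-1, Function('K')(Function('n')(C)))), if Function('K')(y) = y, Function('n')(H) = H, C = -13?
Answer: -12572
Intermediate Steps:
Add(-12585, Mul(-1, Function('K')(Function('n')(C)))) = Add(-12585, Mul(-1, -13)) = Add(-12585, 13) = -12572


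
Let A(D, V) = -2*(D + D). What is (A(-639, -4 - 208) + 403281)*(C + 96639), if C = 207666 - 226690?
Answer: 31499038755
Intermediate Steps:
A(D, V) = -4*D
C = -19024
(A(-639, -4 - 208) + 403281)*(C + 96639) = (-4*(-639) + 403281)*(-19024 + 96639) = (2556 + 403281)*77615 = 405837*77615 = 31499038755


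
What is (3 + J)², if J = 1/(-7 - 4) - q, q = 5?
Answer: 529/121 ≈ 4.3719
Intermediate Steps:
J = -56/11 (J = 1/(-7 - 4) - 1*5 = 1/(-11) - 5 = -1/11 - 5 = -56/11 ≈ -5.0909)
(3 + J)² = (3 - 56/11)² = (-23/11)² = 529/121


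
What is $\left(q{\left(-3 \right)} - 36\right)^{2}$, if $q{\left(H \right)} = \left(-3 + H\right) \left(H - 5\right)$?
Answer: $144$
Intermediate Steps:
$q{\left(H \right)} = \left(-5 + H\right) \left(-3 + H\right)$ ($q{\left(H \right)} = \left(-3 + H\right) \left(-5 + H\right) = \left(-5 + H\right) \left(-3 + H\right)$)
$\left(q{\left(-3 \right)} - 36\right)^{2} = \left(\left(15 + \left(-3\right)^{2} - -24\right) - 36\right)^{2} = \left(\left(15 + 9 + 24\right) - 36\right)^{2} = \left(48 - 36\right)^{2} = 12^{2} = 144$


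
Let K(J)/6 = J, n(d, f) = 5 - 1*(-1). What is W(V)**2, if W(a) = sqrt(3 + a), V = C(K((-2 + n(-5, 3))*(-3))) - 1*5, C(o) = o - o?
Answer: -2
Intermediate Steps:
n(d, f) = 6 (n(d, f) = 5 + 1 = 6)
K(J) = 6*J
C(o) = 0
V = -5 (V = 0 - 1*5 = 0 - 5 = -5)
W(V)**2 = (sqrt(3 - 5))**2 = (sqrt(-2))**2 = (I*sqrt(2))**2 = -2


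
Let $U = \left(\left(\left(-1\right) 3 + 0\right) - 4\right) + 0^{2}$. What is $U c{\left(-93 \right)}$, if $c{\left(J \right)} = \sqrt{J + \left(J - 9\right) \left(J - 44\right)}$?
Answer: $- 7 \sqrt{13881} \approx -824.72$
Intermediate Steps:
$U = -7$ ($U = \left(\left(-3 + 0\right) - 4\right) + 0 = \left(-3 - 4\right) + 0 = -7 + 0 = -7$)
$c{\left(J \right)} = \sqrt{J + \left(-44 + J\right) \left(-9 + J\right)}$ ($c{\left(J \right)} = \sqrt{J + \left(-9 + J\right) \left(-44 + J\right)} = \sqrt{J + \left(-44 + J\right) \left(-9 + J\right)}$)
$U c{\left(-93 \right)} = - 7 \sqrt{396 + \left(-93\right)^{2} - -4836} = - 7 \sqrt{396 + 8649 + 4836} = - 7 \sqrt{13881}$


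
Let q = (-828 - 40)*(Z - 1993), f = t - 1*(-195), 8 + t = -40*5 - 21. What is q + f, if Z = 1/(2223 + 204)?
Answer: 4198442162/2427 ≈ 1.7299e+6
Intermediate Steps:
t = -229 (t = -8 + (-40*5 - 21) = -8 + (-5*40 - 21) = -8 + (-200 - 21) = -8 - 221 = -229)
f = -34 (f = -229 - 1*(-195) = -229 + 195 = -34)
Z = 1/2427 ≈ 0.00041203
q = 4198524680/2427 (q = (-828 - 40)*(1/2427 - 1993) = -868*(-4837010/2427) = 4198524680/2427 ≈ 1.7299e+6)
q + f = 4198524680/2427 - 34 = 4198442162/2427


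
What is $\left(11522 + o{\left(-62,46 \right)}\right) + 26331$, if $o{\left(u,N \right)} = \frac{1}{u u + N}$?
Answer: $\frac{147248171}{3890} \approx 37853.0$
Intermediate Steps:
$o{\left(u,N \right)} = \frac{1}{N + u^{2}}$ ($o{\left(u,N \right)} = \frac{1}{u^{2} + N} = \frac{1}{N + u^{2}}$)
$\left(11522 + o{\left(-62,46 \right)}\right) + 26331 = \left(11522 + \frac{1}{46 + \left(-62\right)^{2}}\right) + 26331 = \left(11522 + \frac{1}{46 + 3844}\right) + 26331 = \left(11522 + \frac{1}{3890}\right) + 26331 = \frac{44820581}{3890} + 26331 = \frac{147248171}{3890}$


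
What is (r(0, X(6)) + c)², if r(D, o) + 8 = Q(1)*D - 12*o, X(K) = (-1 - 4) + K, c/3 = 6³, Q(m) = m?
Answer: 394384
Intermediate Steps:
c = 648 (c = 3*6³ = 3*216 = 648)
X(K) = -5 + K
r(D, o) = -8 + D - 12*o (r(D, o) = -8 + (1*D - 12*o) = -8 + (D - 12*o) = -8 + D - 12*o)
(r(0, X(6)) + c)² = ((-8 + 0 - 12*(-5 + 6)) + 648)² = ((-8 + 0 - 12*1) + 648)² = ((-8 + 0 - 12) + 648)² = (-20 + 648)² = 628² = 394384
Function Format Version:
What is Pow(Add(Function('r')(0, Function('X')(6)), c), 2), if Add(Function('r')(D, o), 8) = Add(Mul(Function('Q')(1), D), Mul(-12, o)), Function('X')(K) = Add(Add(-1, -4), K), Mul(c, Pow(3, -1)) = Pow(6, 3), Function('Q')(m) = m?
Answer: 394384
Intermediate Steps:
c = 648 (c = Mul(3, Pow(6, 3)) = Mul(3, 216) = 648)
Function('X')(K) = Add(-5, K)
Function('r')(D, o) = Add(-8, D, Mul(-12, o)) (Function('r')(D, o) = Add(-8, Add(Mul(1, D), Mul(-12, o))) = Add(-8, Add(D, Mul(-12, o))) = Add(-8, D, Mul(-12, o)))
Pow(Add(Function('r')(0, Function('X')(6)), c), 2) = Pow(Add(Add(-8, 0, Mul(-12, Add(-5, 6))), 648), 2) = Pow(Add(Add(-8, 0, Mul(-12, 1)), 648), 2) = Pow(Add(Add(-8, 0, -12), 648), 2) = Pow(Add(-20, 648), 2) = Pow(628, 2) = 394384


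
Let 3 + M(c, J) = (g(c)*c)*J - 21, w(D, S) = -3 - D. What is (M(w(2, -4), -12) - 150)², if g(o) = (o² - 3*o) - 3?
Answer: 4186116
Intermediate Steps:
g(o) = -3 + o² - 3*o
M(c, J) = -24 + J*c*(-3 + c² - 3*c) (M(c, J) = -3 + (((-3 + c² - 3*c)*c)*J - 21) = -3 + ((c*(-3 + c² - 3*c))*J - 21) = -3 + (J*c*(-3 + c² - 3*c) - 21) = -3 + (-21 + J*c*(-3 + c² - 3*c)) = -24 + J*c*(-3 + c² - 3*c))
(M(w(2, -4), -12) - 150)² = ((-24 - 1*(-12)*(-3 - 1*2)*(3 - (-3 - 1*2)² + 3*(-3 - 1*2))) - 150)² = ((-24 - 1*(-12)*(-3 - 2)*(3 - (-3 - 2)² + 3*(-3 - 2))) - 150)² = ((-24 - 1*(-12)*(-5)*(3 - 1*(-5)² + 3*(-5))) - 150)² = ((-24 - 1*(-12)*(-5)*(3 - 1*25 - 15)) - 150)² = ((-24 - 1*(-12)*(-5)*(3 - 25 - 15)) - 150)² = ((-24 - 1*(-12)*(-5)*(-37)) - 150)² = ((-24 + 2220) - 150)² = (2196 - 150)² = 2046² = 4186116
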